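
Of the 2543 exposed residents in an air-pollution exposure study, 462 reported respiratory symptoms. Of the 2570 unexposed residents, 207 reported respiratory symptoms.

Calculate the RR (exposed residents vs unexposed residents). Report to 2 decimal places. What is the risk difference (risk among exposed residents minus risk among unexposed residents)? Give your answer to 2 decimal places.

risk, exposed residents = 462/2543 = 0.1817
risk, unexposed residents = 207/2570 = 0.0805
RR = 0.1817 / 0.0805 = 2.26
risk difference = 0.1817 − 0.0805 = 0.10

RR = 2.26; RD = 0.10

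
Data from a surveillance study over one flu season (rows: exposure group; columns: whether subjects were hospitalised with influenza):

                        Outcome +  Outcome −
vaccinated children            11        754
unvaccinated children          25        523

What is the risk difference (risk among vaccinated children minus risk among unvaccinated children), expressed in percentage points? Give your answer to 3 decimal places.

risk, vaccinated children = 11/765 = 0.01438
risk, unvaccinated children = 25/548 = 0.04562
risk difference = 0.01438 − 0.04562 = -0.03124 → -3.124 percentage points

-3.124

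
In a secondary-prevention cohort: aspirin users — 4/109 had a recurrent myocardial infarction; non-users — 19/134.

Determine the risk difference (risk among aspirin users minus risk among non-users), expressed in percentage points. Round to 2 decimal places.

RD ≈ -10.51

risk, aspirin users = 4/109 = 0.03670
risk, non-users = 19/134 = 0.14179
risk difference = 0.03670 − 0.14179 = -0.10509 → -10.51 percentage points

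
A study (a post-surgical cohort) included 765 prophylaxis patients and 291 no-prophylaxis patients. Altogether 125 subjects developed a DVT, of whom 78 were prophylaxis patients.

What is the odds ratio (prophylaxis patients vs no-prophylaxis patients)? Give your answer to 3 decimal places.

0.589

prophylaxis patients without the outcome: 765 − 78 = 687
no-prophylaxis patients with the outcome: 125 − 78 = 47
no-prophylaxis patients without the outcome: 291 − 47 = 244
OR = (78 × 244) / (687 × 47) = 19032/32289 ≈ 0.589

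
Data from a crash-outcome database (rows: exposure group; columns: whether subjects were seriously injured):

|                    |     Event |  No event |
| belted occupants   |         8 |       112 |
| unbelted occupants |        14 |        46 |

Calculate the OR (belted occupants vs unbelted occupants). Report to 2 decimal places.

odds, belted occupants = 8/112 = 0.0714
odds, unbelted occupants = 14/46 = 0.3043
OR = 0.0714 / 0.3043 = 0.23

0.23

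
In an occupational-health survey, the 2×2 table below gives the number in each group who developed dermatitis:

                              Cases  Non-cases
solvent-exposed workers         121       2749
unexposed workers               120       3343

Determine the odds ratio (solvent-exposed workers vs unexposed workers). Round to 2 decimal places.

OR = (121 × 3343) / (2749 × 120) = 404503/329880 ≈ 1.23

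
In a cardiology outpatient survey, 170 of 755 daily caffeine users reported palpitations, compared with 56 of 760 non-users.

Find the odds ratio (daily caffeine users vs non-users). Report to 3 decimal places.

OR = (170 × 704) / (585 × 56) = 119680/32760 ≈ 3.653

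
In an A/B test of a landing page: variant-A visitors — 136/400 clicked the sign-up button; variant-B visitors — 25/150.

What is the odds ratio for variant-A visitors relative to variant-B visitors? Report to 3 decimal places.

OR = (136 × 125) / (264 × 25) = 17000/6600 ≈ 2.576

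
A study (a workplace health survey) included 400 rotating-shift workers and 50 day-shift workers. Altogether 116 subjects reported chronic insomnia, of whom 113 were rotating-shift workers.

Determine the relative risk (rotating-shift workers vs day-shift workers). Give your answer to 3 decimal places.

RR = 4.708

rotating-shift workers without the outcome: 400 − 113 = 287
day-shift workers with the outcome: 116 − 113 = 3
day-shift workers without the outcome: 50 − 3 = 47
risk, rotating-shift workers = 113/400 = 0.2825
risk, day-shift workers = 3/50 = 0.0600
RR = 0.2825 / 0.0600 = 4.708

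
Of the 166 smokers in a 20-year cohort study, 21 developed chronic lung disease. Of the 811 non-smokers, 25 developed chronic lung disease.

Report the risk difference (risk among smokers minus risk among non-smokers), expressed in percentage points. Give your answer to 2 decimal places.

risk, smokers = 21/166 = 0.12651
risk, non-smokers = 25/811 = 0.03083
risk difference = 0.12651 − 0.03083 = 0.09568 → 9.57 percentage points

RD ≈ 9.57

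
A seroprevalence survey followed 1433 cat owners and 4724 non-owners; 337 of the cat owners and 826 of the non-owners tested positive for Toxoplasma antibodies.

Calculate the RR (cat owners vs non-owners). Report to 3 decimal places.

1.345

risk, cat owners = 337/1433 = 0.2352
risk, non-owners = 826/4724 = 0.1749
RR = 0.2352 / 0.1749 = 1.345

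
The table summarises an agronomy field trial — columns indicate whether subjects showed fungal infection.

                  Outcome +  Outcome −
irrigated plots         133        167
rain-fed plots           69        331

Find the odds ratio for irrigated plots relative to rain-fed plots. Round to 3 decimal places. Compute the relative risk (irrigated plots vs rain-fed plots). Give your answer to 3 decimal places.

OR = 3.820; RR = 2.570

OR = (133 × 331) / (167 × 69) = 44023/11523 ≈ 3.820
risk, irrigated plots = 133/300 = 0.4433
risk, rain-fed plots = 69/400 = 0.1725
RR = 0.4433 / 0.1725 = 2.570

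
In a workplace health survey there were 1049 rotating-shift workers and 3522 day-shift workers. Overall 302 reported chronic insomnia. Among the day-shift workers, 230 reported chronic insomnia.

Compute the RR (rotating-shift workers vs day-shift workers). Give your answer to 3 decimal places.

RR: 1.051

rotating-shift workers with the outcome: 302 − 230 = 72
rotating-shift workers without the outcome: 1049 − 72 = 977
day-shift workers without the outcome: 3522 − 230 = 3292
risk, rotating-shift workers = 72/1049 = 0.0686
risk, day-shift workers = 230/3522 = 0.0653
RR = 0.0686 / 0.0653 = 1.051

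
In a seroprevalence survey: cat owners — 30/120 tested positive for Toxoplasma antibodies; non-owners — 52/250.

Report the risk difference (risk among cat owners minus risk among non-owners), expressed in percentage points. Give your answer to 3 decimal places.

risk, cat owners = 30/120 = 0.2500
risk, non-owners = 52/250 = 0.2080
risk difference = 0.2500 − 0.2080 = 0.0420 → 4.200 percentage points

RD = 4.200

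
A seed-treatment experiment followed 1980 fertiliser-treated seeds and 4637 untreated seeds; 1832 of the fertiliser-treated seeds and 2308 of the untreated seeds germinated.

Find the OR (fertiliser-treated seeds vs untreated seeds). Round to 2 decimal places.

odds, fertiliser-treated seeds = 1832/148 = 12.3784
odds, untreated seeds = 2308/2329 = 0.9910
OR = 12.3784 / 0.9910 = 12.49

OR ≈ 12.49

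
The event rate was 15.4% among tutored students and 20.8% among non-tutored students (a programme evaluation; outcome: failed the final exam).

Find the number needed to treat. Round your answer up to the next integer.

19

absolute risk difference = 0.054000
1 / 0.054000 = 18.519 → round up → 19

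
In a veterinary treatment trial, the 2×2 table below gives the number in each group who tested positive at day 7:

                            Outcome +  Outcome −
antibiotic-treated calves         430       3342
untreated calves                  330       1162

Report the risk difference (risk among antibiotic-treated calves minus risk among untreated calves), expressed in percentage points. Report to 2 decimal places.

-10.72

risk, antibiotic-treated calves = 430/3772 = 0.1140
risk, untreated calves = 330/1492 = 0.2212
risk difference = 0.1140 − 0.2212 = -0.1072 → -10.72 percentage points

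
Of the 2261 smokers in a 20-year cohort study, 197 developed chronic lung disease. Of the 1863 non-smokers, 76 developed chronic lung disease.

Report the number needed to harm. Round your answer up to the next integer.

NNH = 22

risk, smokers = 197/2261 = 0.087130
risk, non-smokers = 76/1863 = 0.040794
absolute risk difference = 0.046335
1 / 0.046335 = 21.582 → round up → 22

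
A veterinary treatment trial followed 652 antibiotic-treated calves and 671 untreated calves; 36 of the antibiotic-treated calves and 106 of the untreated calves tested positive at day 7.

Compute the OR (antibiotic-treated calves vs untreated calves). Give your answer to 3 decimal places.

OR = (36 × 565) / (616 × 106) = 20340/65296 ≈ 0.312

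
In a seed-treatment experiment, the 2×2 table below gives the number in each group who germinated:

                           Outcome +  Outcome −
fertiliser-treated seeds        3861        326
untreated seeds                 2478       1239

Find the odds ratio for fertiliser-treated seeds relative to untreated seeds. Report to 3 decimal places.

OR = (3861 × 1239) / (326 × 2478) = 4783779/807828 ≈ 5.922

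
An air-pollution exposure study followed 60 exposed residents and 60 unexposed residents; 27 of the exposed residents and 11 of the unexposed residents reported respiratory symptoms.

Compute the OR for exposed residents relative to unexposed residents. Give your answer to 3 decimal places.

3.645

odds, exposed residents = 27/33 = 0.8182
odds, unexposed residents = 11/49 = 0.2245
OR = 0.8182 / 0.2245 = 3.645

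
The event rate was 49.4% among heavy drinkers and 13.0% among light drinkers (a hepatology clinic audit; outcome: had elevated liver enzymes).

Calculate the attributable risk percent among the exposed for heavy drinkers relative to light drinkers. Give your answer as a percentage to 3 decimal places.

AR% = (0.4940 − 0.1300) / 0.4940 = 0.7368 → 73.684%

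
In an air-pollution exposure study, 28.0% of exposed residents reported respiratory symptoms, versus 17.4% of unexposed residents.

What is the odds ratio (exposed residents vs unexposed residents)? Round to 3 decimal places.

OR: 1.846

odds, exposed residents = 0.2800/0.7200 = 0.3889
odds, unexposed residents = 0.1740/0.8260 = 0.2107
OR = 0.3889 / 0.2107 = 1.846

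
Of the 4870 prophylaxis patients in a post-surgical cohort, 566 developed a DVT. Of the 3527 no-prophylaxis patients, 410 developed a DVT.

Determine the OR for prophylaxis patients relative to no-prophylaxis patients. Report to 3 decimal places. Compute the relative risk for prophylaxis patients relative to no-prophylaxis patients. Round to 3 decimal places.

OR = 1.000; RR = 1.000

odds, prophylaxis patients = 566/4304 = 0.1315
odds, no-prophylaxis patients = 410/3117 = 0.1315
OR = 0.1315 / 0.1315 = 1.000
risk, prophylaxis patients = 566/4870 = 0.1162
risk, no-prophylaxis patients = 410/3527 = 0.1162
RR = 0.1162 / 0.1162 = 1.000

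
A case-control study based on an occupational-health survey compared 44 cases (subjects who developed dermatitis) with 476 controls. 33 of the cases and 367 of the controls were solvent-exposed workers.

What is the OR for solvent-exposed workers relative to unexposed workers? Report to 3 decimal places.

OR = (33 × 109) / (367 × 11) = 3597/4037 ≈ 0.891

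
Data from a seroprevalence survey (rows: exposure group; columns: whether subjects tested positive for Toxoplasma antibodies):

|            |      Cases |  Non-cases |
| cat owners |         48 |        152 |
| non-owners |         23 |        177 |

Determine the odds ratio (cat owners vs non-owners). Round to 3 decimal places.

OR = (48 × 177) / (152 × 23) = 8496/3496 ≈ 2.430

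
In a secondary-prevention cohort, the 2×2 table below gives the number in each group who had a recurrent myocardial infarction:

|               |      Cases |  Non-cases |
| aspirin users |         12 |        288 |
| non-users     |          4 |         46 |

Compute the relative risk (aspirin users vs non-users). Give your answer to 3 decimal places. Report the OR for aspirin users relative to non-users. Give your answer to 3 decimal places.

RR = 0.500; OR = 0.479

risk, aspirin users = 12/300 = 0.04000
risk, non-users = 4/50 = 0.08000
RR = 0.04000 / 0.08000 = 0.500
OR = (12 × 46) / (288 × 4) = 552/1152 ≈ 0.479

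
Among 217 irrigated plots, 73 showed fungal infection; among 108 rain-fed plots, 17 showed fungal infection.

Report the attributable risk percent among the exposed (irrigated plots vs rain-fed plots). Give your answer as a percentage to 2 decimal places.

risk, irrigated plots = 73/217 = 0.3364
risk, rain-fed plots = 17/108 = 0.1574
AR% = (0.3364 − 0.1574) / 0.3364 = 0.5321 → 53.21%

AR%: 53.21%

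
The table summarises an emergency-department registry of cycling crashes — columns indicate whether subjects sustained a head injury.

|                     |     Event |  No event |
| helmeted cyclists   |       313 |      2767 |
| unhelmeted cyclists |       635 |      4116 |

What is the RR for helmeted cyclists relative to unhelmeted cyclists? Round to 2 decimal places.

RR: 0.76

risk, helmeted cyclists = 313/3080 = 0.1016
risk, unhelmeted cyclists = 635/4751 = 0.1337
RR = 0.1016 / 0.1337 = 0.76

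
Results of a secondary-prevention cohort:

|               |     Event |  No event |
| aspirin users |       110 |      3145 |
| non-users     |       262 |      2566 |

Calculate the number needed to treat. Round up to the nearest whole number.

17

risk, aspirin users = 110/3255 = 0.033794
risk, non-users = 262/2828 = 0.092645
absolute risk difference = 0.058851
1 / 0.058851 = 16.992 → round up → 17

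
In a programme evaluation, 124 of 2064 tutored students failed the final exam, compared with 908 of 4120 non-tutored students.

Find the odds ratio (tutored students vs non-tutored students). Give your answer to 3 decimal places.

OR = (124 × 3212) / (1940 × 908) = 398288/1761520 ≈ 0.226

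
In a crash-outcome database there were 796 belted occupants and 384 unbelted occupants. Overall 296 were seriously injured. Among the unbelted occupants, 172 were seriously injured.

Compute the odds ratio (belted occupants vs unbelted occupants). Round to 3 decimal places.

belted occupants with the outcome: 296 − 172 = 124
belted occupants without the outcome: 796 − 124 = 672
unbelted occupants without the outcome: 384 − 172 = 212
odds, belted occupants = 124/672 = 0.1845
odds, unbelted occupants = 172/212 = 0.8113
OR = 0.1845 / 0.8113 = 0.227

0.227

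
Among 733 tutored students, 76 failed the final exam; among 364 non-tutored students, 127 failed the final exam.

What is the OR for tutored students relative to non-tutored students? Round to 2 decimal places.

OR = (76 × 237) / (657 × 127) = 18012/83439 ≈ 0.22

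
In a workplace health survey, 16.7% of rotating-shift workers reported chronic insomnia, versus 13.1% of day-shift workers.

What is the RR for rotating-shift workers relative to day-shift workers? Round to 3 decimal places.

RR = 0.1670 / 0.1310 = 1.275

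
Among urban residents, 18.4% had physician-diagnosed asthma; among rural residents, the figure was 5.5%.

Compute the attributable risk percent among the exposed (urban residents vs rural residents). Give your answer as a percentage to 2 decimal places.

AR% = (0.1840 − 0.0550) / 0.1840 = 0.7011 → 70.11%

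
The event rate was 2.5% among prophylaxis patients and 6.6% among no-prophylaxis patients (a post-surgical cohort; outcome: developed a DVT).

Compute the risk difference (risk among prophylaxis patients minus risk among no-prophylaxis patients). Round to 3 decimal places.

risk difference = 0.02500 − 0.06600 = -0.041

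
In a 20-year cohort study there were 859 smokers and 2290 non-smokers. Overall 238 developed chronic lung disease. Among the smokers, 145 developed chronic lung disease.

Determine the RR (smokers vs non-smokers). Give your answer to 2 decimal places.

RR: 4.16

smokers without the outcome: 859 − 145 = 714
non-smokers with the outcome: 238 − 145 = 93
non-smokers without the outcome: 2290 − 93 = 2197
risk, smokers = 145/859 = 0.16880
risk, non-smokers = 93/2290 = 0.04061
RR = 0.16880 / 0.04061 = 4.16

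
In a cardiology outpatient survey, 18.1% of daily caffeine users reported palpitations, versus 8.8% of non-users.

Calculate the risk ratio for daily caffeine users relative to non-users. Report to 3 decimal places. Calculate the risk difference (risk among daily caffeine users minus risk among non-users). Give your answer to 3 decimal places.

RR = 2.057; RD = 0.093

RR = 0.1810 / 0.0880 = 2.057
risk difference = 0.1810 − 0.0880 = 0.093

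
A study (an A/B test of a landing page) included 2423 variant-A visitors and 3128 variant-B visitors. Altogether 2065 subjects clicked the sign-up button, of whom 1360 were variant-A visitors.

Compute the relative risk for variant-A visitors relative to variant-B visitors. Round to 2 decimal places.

variant-A visitors without the outcome: 2423 − 1360 = 1063
variant-B visitors with the outcome: 2065 − 1360 = 705
variant-B visitors without the outcome: 3128 − 705 = 2423
risk, variant-A visitors = 1360/2423 = 0.5613
risk, variant-B visitors = 705/3128 = 0.2254
RR = 0.5613 / 0.2254 = 2.49

2.49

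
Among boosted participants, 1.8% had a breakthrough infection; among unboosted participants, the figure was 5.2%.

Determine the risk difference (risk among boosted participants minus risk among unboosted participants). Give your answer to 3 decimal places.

risk difference = 0.01800 − 0.05200 = -0.034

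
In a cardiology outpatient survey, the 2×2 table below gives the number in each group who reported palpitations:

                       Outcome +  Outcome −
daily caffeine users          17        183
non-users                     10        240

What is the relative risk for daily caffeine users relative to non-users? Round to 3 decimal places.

risk, daily caffeine users = 17/200 = 0.08500
risk, non-users = 10/250 = 0.04000
RR = 0.08500 / 0.04000 = 2.125

2.125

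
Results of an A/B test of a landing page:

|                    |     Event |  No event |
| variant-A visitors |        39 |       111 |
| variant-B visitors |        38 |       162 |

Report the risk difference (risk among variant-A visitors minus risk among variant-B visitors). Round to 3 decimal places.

risk, variant-A visitors = 39/150 = 0.2600
risk, variant-B visitors = 38/200 = 0.1900
risk difference = 0.2600 − 0.1900 = 0.070

RD ≈ 0.070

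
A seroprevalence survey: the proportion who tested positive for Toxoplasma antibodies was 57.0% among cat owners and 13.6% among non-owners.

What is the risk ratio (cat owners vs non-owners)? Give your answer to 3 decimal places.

RR = 0.5700 / 0.1360 = 4.191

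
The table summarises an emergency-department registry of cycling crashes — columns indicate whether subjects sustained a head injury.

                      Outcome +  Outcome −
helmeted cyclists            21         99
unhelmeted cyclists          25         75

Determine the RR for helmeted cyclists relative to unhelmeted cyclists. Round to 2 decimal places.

risk, helmeted cyclists = 21/120 = 0.1750
risk, unhelmeted cyclists = 25/100 = 0.2500
RR = 0.1750 / 0.2500 = 0.70

0.70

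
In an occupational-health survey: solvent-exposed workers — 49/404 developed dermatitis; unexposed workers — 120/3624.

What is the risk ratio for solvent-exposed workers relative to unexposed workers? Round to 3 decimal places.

risk, solvent-exposed workers = 49/404 = 0.12129
risk, unexposed workers = 120/3624 = 0.03311
RR = 0.12129 / 0.03311 = 3.663

RR = 3.663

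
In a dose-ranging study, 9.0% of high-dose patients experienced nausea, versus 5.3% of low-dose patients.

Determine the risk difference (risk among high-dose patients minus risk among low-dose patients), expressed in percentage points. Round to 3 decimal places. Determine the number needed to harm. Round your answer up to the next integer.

RD = 3.700; NNH = 28

risk difference = 0.0900 − 0.0530 = 0.0370 → 3.700 percentage points
absolute risk difference = 0.037000
1 / 0.037000 = 27.027 → round up → 28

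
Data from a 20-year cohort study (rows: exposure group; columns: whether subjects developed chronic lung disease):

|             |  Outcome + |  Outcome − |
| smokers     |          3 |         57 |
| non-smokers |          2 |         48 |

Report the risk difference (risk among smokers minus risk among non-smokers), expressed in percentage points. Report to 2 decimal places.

risk, smokers = 3/60 = 0.05000
risk, non-smokers = 2/50 = 0.04000
risk difference = 0.05000 − 0.04000 = 0.01000 → 1.00 percentage points

1.00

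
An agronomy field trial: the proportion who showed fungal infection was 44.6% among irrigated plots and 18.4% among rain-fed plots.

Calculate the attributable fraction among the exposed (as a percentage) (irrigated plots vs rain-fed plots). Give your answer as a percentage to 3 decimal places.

AR% = (0.4460 − 0.1840) / 0.4460 = 0.5874 → 58.744%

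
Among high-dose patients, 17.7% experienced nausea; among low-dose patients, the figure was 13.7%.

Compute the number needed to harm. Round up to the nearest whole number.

absolute risk difference = 0.040000
1 / 0.040000 = 25.000 → round up → 25

25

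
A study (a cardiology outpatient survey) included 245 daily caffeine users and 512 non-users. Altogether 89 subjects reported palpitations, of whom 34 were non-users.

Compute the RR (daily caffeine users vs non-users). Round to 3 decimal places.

daily caffeine users with the outcome: 89 − 34 = 55
daily caffeine users without the outcome: 245 − 55 = 190
non-users without the outcome: 512 − 34 = 478
risk, daily caffeine users = 55/245 = 0.2245
risk, non-users = 34/512 = 0.0664
RR = 0.2245 / 0.0664 = 3.381

RR ≈ 3.381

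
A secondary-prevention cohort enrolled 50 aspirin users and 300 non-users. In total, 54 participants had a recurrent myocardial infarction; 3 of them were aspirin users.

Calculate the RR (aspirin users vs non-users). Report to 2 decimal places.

aspirin users without the outcome: 50 − 3 = 47
non-users with the outcome: 54 − 3 = 51
non-users without the outcome: 300 − 51 = 249
risk, aspirin users = 3/50 = 0.0600
risk, non-users = 51/300 = 0.1700
RR = 0.0600 / 0.1700 = 0.35

0.35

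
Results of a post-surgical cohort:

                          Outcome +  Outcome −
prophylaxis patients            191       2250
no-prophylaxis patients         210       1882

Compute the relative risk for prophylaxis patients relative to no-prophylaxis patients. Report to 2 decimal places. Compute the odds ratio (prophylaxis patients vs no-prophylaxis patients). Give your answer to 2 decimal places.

RR = 0.78; OR = 0.76

risk, prophylaxis patients = 191/2441 = 0.0782
risk, no-prophylaxis patients = 210/2092 = 0.1004
RR = 0.0782 / 0.1004 = 0.78
odds, prophylaxis patients = 191/2250 = 0.0849
odds, no-prophylaxis patients = 210/1882 = 0.1116
OR = 0.0849 / 0.1116 = 0.76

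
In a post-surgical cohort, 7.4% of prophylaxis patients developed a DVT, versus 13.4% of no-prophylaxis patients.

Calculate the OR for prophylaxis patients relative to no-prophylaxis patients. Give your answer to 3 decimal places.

odds, prophylaxis patients = 0.0740/0.9260 = 0.0799
odds, no-prophylaxis patients = 0.1340/0.8660 = 0.1547
OR = 0.0799 / 0.1547 = 0.516

OR ≈ 0.516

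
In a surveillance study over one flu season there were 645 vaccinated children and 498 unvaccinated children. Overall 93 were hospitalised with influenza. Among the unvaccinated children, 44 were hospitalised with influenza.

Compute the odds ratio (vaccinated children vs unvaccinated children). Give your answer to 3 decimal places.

OR ≈ 0.848

vaccinated children with the outcome: 93 − 44 = 49
vaccinated children without the outcome: 645 − 49 = 596
unvaccinated children without the outcome: 498 − 44 = 454
OR = (49 × 454) / (596 × 44) = 22246/26224 ≈ 0.848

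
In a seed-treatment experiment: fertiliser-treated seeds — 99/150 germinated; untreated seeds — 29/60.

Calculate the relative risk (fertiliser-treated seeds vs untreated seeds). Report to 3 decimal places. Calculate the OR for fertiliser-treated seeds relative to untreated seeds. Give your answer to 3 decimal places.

RR = 1.366; OR = 2.075

risk, fertiliser-treated seeds = 99/150 = 0.6600
risk, untreated seeds = 29/60 = 0.4833
RR = 0.6600 / 0.4833 = 1.366
OR = (99 × 31) / (51 × 29) = 3069/1479 ≈ 2.075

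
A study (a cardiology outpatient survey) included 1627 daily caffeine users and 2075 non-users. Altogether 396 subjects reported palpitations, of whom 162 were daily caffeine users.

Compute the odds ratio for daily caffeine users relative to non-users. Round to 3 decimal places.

daily caffeine users without the outcome: 1627 − 162 = 1465
non-users with the outcome: 396 − 162 = 234
non-users without the outcome: 2075 − 234 = 1841
OR = (162 × 1841) / (1465 × 234) = 298242/342810 ≈ 0.870

OR: 0.870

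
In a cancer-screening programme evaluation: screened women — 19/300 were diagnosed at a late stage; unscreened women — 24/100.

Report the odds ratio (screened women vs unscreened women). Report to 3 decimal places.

OR = (19 × 76) / (281 × 24) = 1444/6744 ≈ 0.214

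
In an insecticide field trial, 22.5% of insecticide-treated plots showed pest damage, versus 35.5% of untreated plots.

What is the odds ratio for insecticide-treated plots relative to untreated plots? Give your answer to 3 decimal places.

odds, insecticide-treated plots = 0.2250/0.7750 = 0.2903
odds, untreated plots = 0.3550/0.6450 = 0.5504
OR = 0.2903 / 0.5504 = 0.527

OR = 0.527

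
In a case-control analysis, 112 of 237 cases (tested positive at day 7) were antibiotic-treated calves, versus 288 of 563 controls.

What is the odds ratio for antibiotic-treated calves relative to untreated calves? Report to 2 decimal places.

OR = (112 × 275) / (288 × 125) = 30800/36000 ≈ 0.86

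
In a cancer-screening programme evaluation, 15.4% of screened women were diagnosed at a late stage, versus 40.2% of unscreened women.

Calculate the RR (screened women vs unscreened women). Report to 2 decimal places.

RR = 0.1540 / 0.4020 = 0.38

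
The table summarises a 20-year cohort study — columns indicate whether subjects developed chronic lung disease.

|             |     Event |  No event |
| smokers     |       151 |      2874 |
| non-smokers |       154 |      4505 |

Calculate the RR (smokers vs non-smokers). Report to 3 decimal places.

risk, smokers = 151/3025 = 0.04992
risk, non-smokers = 154/4659 = 0.03305
RR = 0.04992 / 0.03305 = 1.510

1.510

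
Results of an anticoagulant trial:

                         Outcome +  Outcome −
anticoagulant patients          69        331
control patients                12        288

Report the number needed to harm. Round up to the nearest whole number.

risk, anticoagulant patients = 69/400 = 0.172500
risk, control patients = 12/300 = 0.040000
absolute risk difference = 0.132500
1 / 0.132500 = 7.547 → round up → 8

8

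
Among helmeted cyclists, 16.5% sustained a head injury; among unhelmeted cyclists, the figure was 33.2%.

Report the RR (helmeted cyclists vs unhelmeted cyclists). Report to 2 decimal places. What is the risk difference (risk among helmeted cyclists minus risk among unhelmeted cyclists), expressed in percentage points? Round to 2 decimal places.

RR = 0.1650 / 0.3320 = 0.50
risk difference = 0.1650 − 0.3320 = -0.1670 → -16.70 percentage points

RR = 0.50; RD = -16.70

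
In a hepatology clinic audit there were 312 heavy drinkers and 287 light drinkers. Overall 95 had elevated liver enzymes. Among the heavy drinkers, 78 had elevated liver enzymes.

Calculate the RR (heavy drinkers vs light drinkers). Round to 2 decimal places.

heavy drinkers without the outcome: 312 − 78 = 234
light drinkers with the outcome: 95 − 78 = 17
light drinkers without the outcome: 287 − 17 = 270
risk, heavy drinkers = 78/312 = 0.2500
risk, light drinkers = 17/287 = 0.0592
RR = 0.2500 / 0.0592 = 4.22

RR = 4.22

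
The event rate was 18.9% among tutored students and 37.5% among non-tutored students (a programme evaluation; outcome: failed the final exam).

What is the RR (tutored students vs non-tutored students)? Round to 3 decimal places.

RR = 0.1890 / 0.3750 = 0.504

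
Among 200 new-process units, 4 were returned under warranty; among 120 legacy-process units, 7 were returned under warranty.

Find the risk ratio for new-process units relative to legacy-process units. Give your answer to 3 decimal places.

0.343

risk, new-process units = 4/200 = 0.02000
risk, legacy-process units = 7/120 = 0.05833
RR = 0.02000 / 0.05833 = 0.343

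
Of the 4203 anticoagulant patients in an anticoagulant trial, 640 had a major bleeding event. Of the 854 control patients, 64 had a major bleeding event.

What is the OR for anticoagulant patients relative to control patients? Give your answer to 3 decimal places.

OR = (640 × 790) / (3563 × 64) = 505600/228032 ≈ 2.217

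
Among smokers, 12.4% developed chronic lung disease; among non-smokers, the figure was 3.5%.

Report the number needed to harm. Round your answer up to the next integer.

12

absolute risk difference = 0.089000
1 / 0.089000 = 11.236 → round up → 12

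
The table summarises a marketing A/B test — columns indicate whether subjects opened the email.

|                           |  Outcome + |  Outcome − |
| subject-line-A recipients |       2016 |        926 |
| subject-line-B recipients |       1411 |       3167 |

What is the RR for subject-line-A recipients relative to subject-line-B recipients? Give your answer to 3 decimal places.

risk, subject-line-A recipients = 2016/2942 = 0.6852
risk, subject-line-B recipients = 1411/4578 = 0.3082
RR = 0.6852 / 0.3082 = 2.223

RR ≈ 2.223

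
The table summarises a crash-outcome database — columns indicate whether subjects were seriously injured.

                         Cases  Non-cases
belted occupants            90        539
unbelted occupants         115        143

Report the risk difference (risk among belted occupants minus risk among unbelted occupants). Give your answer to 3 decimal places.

risk, belted occupants = 90/629 = 0.1431
risk, unbelted occupants = 115/258 = 0.4457
risk difference = 0.1431 − 0.4457 = -0.303

RD ≈ -0.303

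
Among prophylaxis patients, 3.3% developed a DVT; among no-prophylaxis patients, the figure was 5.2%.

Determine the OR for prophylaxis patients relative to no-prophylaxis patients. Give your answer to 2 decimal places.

odds, prophylaxis patients = 0.03300/0.96700 = 0.03413
odds, no-prophylaxis patients = 0.05200/0.94800 = 0.05485
OR = 0.03413 / 0.05485 = 0.62

OR: 0.62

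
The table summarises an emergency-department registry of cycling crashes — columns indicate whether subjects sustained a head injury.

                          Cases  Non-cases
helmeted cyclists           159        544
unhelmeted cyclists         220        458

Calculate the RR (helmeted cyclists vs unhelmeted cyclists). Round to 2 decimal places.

risk, helmeted cyclists = 159/703 = 0.2262
risk, unhelmeted cyclists = 220/678 = 0.3245
RR = 0.2262 / 0.3245 = 0.70

0.70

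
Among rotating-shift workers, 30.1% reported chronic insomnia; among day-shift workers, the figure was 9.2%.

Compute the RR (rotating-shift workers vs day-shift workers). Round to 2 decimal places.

RR = 0.3010 / 0.0920 = 3.27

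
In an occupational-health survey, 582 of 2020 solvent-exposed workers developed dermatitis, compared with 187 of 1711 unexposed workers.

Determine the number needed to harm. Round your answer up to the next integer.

risk, solvent-exposed workers = 582/2020 = 0.288119
risk, unexposed workers = 187/1711 = 0.109293
absolute risk difference = 0.178826
1 / 0.178826 = 5.592 → round up → 6

6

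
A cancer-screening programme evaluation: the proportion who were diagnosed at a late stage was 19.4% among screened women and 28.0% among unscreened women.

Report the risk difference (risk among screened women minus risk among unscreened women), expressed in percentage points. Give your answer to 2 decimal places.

risk difference = 0.1940 − 0.2800 = -0.0860 → -8.60 percentage points

RD: -8.60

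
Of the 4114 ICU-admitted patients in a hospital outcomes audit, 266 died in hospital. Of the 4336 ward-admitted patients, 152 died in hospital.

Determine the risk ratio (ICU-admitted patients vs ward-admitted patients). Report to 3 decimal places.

risk, ICU-admitted patients = 266/4114 = 0.06466
risk, ward-admitted patients = 152/4336 = 0.03506
RR = 0.06466 / 0.03506 = 1.844

RR ≈ 1.844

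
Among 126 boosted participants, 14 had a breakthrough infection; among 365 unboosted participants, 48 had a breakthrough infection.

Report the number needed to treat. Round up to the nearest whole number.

risk, boosted participants = 14/126 = 0.111111
risk, unboosted participants = 48/365 = 0.131507
absolute risk difference = 0.020396
1 / 0.020396 = 49.029 → round up → 50

50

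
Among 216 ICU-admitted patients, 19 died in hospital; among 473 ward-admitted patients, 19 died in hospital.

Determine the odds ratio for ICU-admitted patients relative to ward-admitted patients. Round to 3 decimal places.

OR = (19 × 454) / (197 × 19) = 8626/3743 ≈ 2.305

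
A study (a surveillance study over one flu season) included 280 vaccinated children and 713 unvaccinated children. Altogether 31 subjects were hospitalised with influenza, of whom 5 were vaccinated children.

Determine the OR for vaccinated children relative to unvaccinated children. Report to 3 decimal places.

vaccinated children without the outcome: 280 − 5 = 275
unvaccinated children with the outcome: 31 − 5 = 26
unvaccinated children without the outcome: 713 − 26 = 687
odds, vaccinated children = 5/275 = 0.01818
odds, unvaccinated children = 26/687 = 0.03785
OR = 0.01818 / 0.03785 = 0.480

OR: 0.480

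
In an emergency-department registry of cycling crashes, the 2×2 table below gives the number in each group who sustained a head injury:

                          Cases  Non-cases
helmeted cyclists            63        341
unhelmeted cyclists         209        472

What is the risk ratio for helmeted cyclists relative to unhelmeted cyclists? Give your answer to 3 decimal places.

0.508

risk, helmeted cyclists = 63/404 = 0.1559
risk, unhelmeted cyclists = 209/681 = 0.3069
RR = 0.1559 / 0.3069 = 0.508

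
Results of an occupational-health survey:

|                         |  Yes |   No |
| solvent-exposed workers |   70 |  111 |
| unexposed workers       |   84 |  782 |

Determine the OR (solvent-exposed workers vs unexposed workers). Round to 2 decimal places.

5.87

odds, solvent-exposed workers = 70/111 = 0.6306
odds, unexposed workers = 84/782 = 0.1074
OR = 0.6306 / 0.1074 = 5.87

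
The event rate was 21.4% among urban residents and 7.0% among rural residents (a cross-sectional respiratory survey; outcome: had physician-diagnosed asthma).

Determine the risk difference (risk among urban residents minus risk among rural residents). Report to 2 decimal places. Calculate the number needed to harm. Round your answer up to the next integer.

RD = 0.14; NNH = 7

risk difference = 0.2140 − 0.0700 = 0.14
absolute risk difference = 0.144000
1 / 0.144000 = 6.944 → round up → 7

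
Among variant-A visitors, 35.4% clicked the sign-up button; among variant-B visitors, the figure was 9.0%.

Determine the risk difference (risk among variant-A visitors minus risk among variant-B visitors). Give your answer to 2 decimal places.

risk difference = 0.3540 − 0.0900 = 0.26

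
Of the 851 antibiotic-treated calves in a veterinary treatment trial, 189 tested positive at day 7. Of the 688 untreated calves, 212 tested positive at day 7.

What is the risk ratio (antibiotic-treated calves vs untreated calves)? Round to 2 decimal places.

risk, antibiotic-treated calves = 189/851 = 0.2221
risk, untreated calves = 212/688 = 0.3081
RR = 0.2221 / 0.3081 = 0.72

RR = 0.72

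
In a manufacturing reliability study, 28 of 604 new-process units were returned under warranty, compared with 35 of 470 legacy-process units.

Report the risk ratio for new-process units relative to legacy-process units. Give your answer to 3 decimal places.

0.623

risk, new-process units = 28/604 = 0.04636
risk, legacy-process units = 35/470 = 0.07447
RR = 0.04636 / 0.07447 = 0.623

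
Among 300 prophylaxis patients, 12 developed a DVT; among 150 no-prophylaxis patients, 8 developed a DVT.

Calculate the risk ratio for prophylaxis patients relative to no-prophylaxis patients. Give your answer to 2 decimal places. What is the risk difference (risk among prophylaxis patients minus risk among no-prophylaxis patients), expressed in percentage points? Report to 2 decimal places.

risk, prophylaxis patients = 12/300 = 0.04000
risk, no-prophylaxis patients = 8/150 = 0.05333
RR = 0.04000 / 0.05333 = 0.75
risk difference = 0.04000 − 0.05333 = -0.01333 → -1.33 percentage points

RR = 0.75; RD = -1.33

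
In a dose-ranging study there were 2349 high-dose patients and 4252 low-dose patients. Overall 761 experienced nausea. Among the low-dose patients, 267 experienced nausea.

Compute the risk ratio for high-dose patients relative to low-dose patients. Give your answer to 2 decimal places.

high-dose patients with the outcome: 761 − 267 = 494
high-dose patients without the outcome: 2349 − 494 = 1855
low-dose patients without the outcome: 4252 − 267 = 3985
risk, high-dose patients = 494/2349 = 0.2103
risk, low-dose patients = 267/4252 = 0.0628
RR = 0.2103 / 0.0628 = 3.35

RR = 3.35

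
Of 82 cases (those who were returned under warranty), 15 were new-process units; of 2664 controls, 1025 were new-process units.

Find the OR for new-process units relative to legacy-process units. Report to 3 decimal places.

OR = (15 × 1639) / (1025 × 67) = 24585/68675 ≈ 0.358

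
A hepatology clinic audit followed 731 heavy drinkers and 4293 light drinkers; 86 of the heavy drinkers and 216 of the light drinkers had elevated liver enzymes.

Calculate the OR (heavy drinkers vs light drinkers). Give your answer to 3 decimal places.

OR = (86 × 4077) / (645 × 216) = 350622/139320 ≈ 2.517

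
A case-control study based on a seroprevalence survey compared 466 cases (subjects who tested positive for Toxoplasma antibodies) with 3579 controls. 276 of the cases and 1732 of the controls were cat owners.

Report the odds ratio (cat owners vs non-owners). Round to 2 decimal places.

OR = (276 × 1847) / (1732 × 190) = 509772/329080 ≈ 1.55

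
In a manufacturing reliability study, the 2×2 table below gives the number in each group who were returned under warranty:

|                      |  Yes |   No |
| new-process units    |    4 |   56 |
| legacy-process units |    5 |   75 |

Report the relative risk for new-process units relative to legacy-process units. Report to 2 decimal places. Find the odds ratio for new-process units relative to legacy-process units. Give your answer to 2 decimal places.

risk, new-process units = 4/60 = 0.0667
risk, legacy-process units = 5/80 = 0.0625
RR = 0.0667 / 0.0625 = 1.07
OR = (4 × 75) / (56 × 5) = 300/280 ≈ 1.07

RR = 1.07; OR = 1.07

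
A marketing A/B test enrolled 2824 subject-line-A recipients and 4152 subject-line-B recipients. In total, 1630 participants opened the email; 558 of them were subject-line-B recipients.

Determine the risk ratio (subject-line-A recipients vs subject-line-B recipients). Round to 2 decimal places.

RR ≈ 2.82

subject-line-A recipients with the outcome: 1630 − 558 = 1072
subject-line-A recipients without the outcome: 2824 − 1072 = 1752
subject-line-B recipients without the outcome: 4152 − 558 = 3594
risk, subject-line-A recipients = 1072/2824 = 0.3796
risk, subject-line-B recipients = 558/4152 = 0.1344
RR = 0.3796 / 0.1344 = 2.82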